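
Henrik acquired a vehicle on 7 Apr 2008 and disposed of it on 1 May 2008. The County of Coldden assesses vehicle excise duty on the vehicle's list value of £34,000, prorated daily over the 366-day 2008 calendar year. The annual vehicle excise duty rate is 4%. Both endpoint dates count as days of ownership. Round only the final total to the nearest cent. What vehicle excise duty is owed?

£92.90

Days held (7 Apr – 1 May 2008): 25 out of 366
Tax = £34,000 × 4% × 25/366 = £92.8962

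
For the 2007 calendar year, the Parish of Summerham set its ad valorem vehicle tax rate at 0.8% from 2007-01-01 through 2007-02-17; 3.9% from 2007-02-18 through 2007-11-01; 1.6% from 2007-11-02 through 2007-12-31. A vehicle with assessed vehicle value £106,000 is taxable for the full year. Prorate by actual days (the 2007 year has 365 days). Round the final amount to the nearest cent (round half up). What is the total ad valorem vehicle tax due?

£3,301.10

2007-01-01 to 2007-02-17: 48 days at 0.8% → £106,000 × 0.8% × 48/365 = £111.5178
2007-02-18 to 2007-11-01: 257 days at 3.9% → £106,000 × 3.9% × 257/365 = £2,910.7890
2007-11-02 to 2007-12-31: 60 days at 1.6% → £106,000 × 1.6% × 60/365 = £278.7945
Total = £3,301.1014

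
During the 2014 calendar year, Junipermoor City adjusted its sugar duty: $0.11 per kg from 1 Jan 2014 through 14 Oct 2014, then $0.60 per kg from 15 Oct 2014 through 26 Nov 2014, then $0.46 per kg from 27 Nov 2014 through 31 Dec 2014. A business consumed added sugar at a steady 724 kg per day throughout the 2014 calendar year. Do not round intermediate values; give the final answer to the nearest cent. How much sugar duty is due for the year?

$53192.28

1 Jan – 14 Oct 2014: 287 days × 724 kg/day = 207,788 kg at $0.11/kg → $22856.68
15 Oct – 26 Nov 2014: 43 days × 724 kg/day = 31,132 kg at $0.60/kg → $18679.20
27 Nov – 31 Dec 2014: 35 days × 724 kg/day = 25,340 kg at $0.46/kg → $11656.40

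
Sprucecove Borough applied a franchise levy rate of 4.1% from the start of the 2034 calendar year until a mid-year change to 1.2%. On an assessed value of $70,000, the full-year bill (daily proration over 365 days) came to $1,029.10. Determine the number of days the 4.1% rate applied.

Let d = days at the first rate; then 365 − d days at the second rate.
$70,000 × [4.1%·d + 1.2%·(365−d)] / 365 = $1,029.10
Solving gives d = 34, so the new rate took effect on 4 Feb 2034.

34 days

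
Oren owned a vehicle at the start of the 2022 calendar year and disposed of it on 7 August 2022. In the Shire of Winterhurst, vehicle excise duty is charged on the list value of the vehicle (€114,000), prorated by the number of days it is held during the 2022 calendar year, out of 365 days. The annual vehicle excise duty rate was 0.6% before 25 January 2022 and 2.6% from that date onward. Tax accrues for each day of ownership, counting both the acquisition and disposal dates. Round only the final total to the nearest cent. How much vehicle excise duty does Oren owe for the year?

€1,628.48

1 January – 24 January 2022: 24 days at 0.6% → €114,000 × 0.6% × 24/365 = €44.9753
25 January – 7 August 2022: 195 days at 2.6% → €114,000 × 2.6% × 195/365 = €1,583.5068
Total = €1,628.4822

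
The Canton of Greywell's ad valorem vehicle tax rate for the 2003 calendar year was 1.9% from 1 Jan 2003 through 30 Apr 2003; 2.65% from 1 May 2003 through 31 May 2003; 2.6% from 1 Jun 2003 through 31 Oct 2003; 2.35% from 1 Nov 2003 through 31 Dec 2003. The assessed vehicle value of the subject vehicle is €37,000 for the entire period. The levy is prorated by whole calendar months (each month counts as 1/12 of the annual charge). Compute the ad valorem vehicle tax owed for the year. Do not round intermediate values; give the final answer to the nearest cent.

1 Jan – 30 Apr 2003: 4 months at 1.9% → €37,000 × 1.9% × 4/12 = €234.3333
1 May – 31 May 2003: 1 month at 2.65% → €37,000 × 2.65% × 1/12 = €81.7083
1 Jun – 31 Oct 2003: 5 months at 2.6% → €37,000 × 2.6% × 5/12 = €400.8333
1 Nov – 31 Dec 2003: 2 months at 2.35% → €37,000 × 2.35% × 2/12 = €144.9167
Total = €861.7917

€861.79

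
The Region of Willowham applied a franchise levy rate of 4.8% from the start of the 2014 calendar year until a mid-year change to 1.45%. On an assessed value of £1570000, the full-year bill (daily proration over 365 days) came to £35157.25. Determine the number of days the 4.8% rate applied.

86 days

Let d = days at the first rate; then 365 − d days at the second rate.
£1570000 × [4.8%·d + 1.45%·(365−d)] / 365 = £35157.25
Solving gives d = 86, so the new rate took effect on March 28, 2014.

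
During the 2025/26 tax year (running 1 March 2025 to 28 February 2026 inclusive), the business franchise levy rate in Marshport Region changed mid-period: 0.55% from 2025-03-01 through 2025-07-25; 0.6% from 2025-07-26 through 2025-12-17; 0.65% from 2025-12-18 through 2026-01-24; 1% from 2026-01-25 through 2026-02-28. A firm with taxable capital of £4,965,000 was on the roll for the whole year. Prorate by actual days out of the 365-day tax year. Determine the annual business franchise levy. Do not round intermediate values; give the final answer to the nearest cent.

2025-03-01 to 2025-07-25: 147 days at 0.55% → £4,965,000 × 0.55% × 147/365 = £10,997.8151
2025-07-26 to 2025-12-17: 145 days at 0.6% → £4,965,000 × 0.6% × 145/365 = £11,834.3836
2025-12-18 to 2026-01-24: 38 days at 0.65% → £4,965,000 × 0.65% × 38/365 = £3,359.8767
2026-01-25 to 2026-02-28: 35 days at 1% → £4,965,000 × 1% × 35/365 = £4,760.9589
Total = £30,953.0342

£30,953.03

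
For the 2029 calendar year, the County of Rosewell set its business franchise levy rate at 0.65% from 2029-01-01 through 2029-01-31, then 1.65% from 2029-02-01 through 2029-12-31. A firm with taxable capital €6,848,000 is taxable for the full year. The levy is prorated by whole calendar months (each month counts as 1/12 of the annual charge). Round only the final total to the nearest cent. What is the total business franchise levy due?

2029-01-01 to 2029-01-31: 1 month at 0.65% → €6,848,000 × 0.65% × 1/12 = €3,709.3333
2029-02-01 to 2029-12-31: 11 months at 1.65% → €6,848,000 × 1.65% × 11/12 = €103,576.0000
Total = €107,285.3333

€107,285.33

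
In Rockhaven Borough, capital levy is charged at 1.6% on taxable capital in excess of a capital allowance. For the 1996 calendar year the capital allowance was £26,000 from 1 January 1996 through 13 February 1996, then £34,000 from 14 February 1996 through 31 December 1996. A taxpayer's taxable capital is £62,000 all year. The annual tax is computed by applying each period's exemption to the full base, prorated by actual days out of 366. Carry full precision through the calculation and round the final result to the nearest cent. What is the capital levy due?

1 January – 13 February 1996: 44 days, exemption £26,000 → (£62,000 − £26,000) × 1.6% × 44/366 = £69.2459
14 February – 31 December 1996: 322 days, exemption £34,000 → (£62,000 − £34,000) × 1.6% × 322/366 = £394.1421
Total = £463.3880

£463.39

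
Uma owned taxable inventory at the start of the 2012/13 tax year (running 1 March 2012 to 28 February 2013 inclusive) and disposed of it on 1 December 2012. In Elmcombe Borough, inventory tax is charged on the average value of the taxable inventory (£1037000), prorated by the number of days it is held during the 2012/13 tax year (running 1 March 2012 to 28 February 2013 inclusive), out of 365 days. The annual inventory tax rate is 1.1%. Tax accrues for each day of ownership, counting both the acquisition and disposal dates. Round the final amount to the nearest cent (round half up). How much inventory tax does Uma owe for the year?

£8625.57

Days held (1 March – 1 December 2012): 276 out of 365
Tax = £1037000 × 1.1% × 276/365 = £8625.5671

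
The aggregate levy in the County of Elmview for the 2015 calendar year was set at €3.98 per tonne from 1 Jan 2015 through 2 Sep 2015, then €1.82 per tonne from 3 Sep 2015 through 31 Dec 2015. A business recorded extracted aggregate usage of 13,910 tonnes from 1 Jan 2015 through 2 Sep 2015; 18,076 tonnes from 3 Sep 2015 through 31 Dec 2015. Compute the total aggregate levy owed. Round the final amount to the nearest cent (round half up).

€88,260.12

1 Jan – 2 Sep 2015: 13,910 tonnes at €3.98/tonne → €55,361.80
3 Sep – 31 Dec 2015: 18,076 tonnes at €1.82/tonne → €32,898.32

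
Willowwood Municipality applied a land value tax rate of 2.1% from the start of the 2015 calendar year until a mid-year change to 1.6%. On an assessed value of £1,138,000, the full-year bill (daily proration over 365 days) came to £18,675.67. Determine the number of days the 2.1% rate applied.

Let d = days at the first rate; then 365 − d days at the second rate.
£1,138,000 × [2.1%·d + 1.6%·(365−d)] / 365 = £18,675.67
Solving gives d = 30, so the new rate took effect on 31 Jan 2015.

30 days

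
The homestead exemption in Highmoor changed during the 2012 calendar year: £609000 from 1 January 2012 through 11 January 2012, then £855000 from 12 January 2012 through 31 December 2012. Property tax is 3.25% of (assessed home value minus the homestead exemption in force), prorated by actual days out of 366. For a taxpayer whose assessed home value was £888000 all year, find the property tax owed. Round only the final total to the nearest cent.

£1312.79

1 January – 11 January 2012: 11 days, exemption £609000 → (£888000 − £609000) × 3.25% × 11/366 = £272.5205
12 January – 31 December 2012: 355 days, exemption £855000 → (£888000 − £855000) × 3.25% × 355/366 = £1040.2664
Total = £1312.7869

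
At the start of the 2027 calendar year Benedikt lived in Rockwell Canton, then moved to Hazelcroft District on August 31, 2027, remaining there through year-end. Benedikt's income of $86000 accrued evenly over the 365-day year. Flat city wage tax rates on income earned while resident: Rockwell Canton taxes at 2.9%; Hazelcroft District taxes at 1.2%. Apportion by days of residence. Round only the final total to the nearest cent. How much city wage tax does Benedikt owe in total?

Rockwell Canton, January 1 – August 30, 2027: 242 days → $86000 × 2.9% × 242/365 = $1653.5562
Hazelcroft District, August 31 – December 31, 2027: 123 days → $86000 × 1.2% × 123/365 = $347.7699
Total = $2001.3260

$2001.33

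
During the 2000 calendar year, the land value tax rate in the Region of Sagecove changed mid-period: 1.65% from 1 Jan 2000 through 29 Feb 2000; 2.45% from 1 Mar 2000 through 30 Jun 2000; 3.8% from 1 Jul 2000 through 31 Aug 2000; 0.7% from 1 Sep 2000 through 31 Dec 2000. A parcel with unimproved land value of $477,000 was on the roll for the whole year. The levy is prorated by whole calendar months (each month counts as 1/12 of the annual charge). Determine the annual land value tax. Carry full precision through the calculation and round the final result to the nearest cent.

$9,341.25

1 Jan – 29 Feb 2000: 2 months at 1.65% → $477,000 × 1.65% × 2/12 = $1,311.7500
1 Mar – 30 Jun 2000: 4 months at 2.45% → $477,000 × 2.45% × 4/12 = $3,895.5000
1 Jul – 31 Aug 2000: 2 months at 3.8% → $477,000 × 3.8% × 2/12 = $3,021.0000
1 Sep – 31 Dec 2000: 4 months at 0.7% → $477,000 × 0.7% × 4/12 = $1,113.0000
Total = $9,341.2500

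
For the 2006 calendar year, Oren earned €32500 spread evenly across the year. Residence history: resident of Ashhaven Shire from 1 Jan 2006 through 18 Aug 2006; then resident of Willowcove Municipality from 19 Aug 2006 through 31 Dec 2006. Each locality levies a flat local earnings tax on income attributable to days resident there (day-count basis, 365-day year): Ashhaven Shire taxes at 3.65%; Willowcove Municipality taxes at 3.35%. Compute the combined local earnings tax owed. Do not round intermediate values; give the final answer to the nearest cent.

Ashhaven Shire, 1 Jan – 18 Aug 2006: 230 days → €32500 × 3.65% × 230/365 = €747.5000
Willowcove Municipality, 19 Aug – 31 Dec 2006: 135 days → €32500 × 3.35% × 135/365 = €402.6884
Total = €1150.1884

€1150.19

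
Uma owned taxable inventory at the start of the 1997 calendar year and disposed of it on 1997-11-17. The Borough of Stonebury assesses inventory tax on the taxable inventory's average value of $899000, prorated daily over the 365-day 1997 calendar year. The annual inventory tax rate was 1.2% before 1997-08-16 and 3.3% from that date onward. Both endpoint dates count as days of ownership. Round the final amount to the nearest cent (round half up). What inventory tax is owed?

$14349.52

1997-01-01 to 1997-08-15: 227 days at 1.2% → $899000 × 1.2% × 227/365 = $6709.2493
1997-08-16 to 1997-11-17: 94 days at 3.3% → $899000 × 3.3% × 94/365 = $7640.2685
Total = $14349.5178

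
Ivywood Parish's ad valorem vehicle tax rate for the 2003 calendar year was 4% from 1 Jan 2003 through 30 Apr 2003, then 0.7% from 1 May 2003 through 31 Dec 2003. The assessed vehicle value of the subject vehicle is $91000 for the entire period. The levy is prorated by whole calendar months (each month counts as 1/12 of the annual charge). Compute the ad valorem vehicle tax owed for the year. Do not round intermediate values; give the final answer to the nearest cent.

$1638.00

1 Jan – 30 Apr 2003: 4 months at 4% → $91000 × 4% × 4/12 = $1213.3333
1 May – 31 Dec 2003: 8 months at 0.7% → $91000 × 0.7% × 8/12 = $424.6667
Total = $1638.0000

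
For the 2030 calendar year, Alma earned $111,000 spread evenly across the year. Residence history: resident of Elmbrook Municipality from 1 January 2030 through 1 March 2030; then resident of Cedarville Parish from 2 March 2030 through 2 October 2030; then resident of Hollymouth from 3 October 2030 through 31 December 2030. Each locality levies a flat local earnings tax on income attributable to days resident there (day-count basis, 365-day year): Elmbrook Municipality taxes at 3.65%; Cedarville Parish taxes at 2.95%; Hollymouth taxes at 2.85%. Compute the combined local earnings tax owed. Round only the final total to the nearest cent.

$3,374.86

Elmbrook Municipality, 1 January – 1 March 2030: 60 days → $111,000 × 3.65% × 60/365 = $666.0000
Cedarville Parish, 2 March – 2 October 2030: 215 days → $111,000 × 2.95% × 215/365 = $1,928.8151
Hollymouth, 3 October – 31 December 2030: 90 days → $111,000 × 2.85% × 90/365 = $780.0411
Total = $3,374.8562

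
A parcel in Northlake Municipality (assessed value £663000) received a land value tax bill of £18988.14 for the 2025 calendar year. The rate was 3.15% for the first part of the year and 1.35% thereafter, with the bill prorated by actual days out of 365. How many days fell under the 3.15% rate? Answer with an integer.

Let d = days at the first rate; then 365 − d days at the second rate.
£663000 × [3.15%·d + 1.35%·(365−d)] / 365 = £18988.14
Solving gives d = 307, so the new rate took effect on November 4, 2025.

307 days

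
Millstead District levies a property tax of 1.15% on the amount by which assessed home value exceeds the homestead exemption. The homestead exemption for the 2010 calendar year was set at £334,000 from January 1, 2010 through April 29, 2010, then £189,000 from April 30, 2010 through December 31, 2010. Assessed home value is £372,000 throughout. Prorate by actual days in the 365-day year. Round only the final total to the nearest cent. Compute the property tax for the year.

January 1 – April 29, 2010: 119 days, exemption £334,000 → (£372,000 − £334,000) × 1.15% × 119/365 = £142.4740
April 30 – December 31, 2010: 246 days, exemption £189,000 → (£372,000 − £189,000) × 1.15% × 246/365 = £1,418.3753
Total = £1,560.8493

£1,560.85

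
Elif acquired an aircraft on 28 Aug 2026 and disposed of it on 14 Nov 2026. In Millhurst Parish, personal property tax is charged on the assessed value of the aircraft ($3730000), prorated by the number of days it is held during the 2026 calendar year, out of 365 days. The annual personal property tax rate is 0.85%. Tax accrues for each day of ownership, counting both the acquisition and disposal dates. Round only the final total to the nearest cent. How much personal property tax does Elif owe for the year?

$6862.18

Days held (28 Aug – 14 Nov 2026): 79 out of 365
Tax = $3730000 × 0.85% × 79/365 = $6862.1781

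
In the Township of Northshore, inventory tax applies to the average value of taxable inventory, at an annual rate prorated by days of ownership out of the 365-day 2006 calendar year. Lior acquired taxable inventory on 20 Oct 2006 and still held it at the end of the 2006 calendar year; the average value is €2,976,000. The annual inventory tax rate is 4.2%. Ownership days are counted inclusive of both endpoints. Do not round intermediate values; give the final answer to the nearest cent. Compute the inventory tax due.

€24,998.40

Days held (20 Oct – 31 Dec 2006): 73 out of 365
Tax = €2,976,000 × 4.2% × 73/365 = €24,998.4000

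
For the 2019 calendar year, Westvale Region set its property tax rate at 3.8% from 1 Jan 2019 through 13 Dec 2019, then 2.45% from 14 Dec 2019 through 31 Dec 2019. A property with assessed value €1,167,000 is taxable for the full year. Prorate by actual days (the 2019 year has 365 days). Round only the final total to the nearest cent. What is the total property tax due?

€43,569.07

1 Jan – 13 Dec 2019: 347 days at 3.8% → €1,167,000 × 3.8% × 347/365 = €42,159.0740
14 Dec – 31 Dec 2019: 18 days at 2.45% → €1,167,000 × 2.45% × 18/365 = €1,409.9918
Total = €43,569.0658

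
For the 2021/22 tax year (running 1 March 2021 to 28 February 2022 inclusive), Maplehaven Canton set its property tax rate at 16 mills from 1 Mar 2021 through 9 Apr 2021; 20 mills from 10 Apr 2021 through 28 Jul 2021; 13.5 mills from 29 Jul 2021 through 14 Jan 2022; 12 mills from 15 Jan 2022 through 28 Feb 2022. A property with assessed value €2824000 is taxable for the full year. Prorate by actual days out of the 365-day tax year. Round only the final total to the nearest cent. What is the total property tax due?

€43907.40

1 Mar – 9 Apr 2021: 40 days at 16 mills → €2824000 × 1.6% × 40/365 = €4951.6712
10 Apr – 28 Jul 2021: 110 days at 20 mills → €2824000 × 2% × 110/365 = €17021.3699
29 Jul 2021 – 14 Jan 2022: 170 days at 13.5 mills → €2824000 × 1.35% × 170/365 = €17756.3836
15 Jan – 28 Feb 2022: 45 days at 12 mills → €2824000 × 1.2% × 45/365 = €4177.9726
Total = €43907.3973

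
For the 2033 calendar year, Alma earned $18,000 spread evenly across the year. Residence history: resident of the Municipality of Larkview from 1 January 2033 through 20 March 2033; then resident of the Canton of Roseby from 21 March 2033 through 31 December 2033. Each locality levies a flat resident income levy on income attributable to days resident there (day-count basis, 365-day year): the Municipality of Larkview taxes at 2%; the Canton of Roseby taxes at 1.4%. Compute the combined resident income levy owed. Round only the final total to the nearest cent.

$275.38

The Municipality of Larkview, 1 January – 20 March 2033: 79 days → $18,000 × 2% × 79/365 = $77.9178
The Canton of Roseby, 21 March – 31 December 2033: 286 days → $18,000 × 1.4% × 286/365 = $197.4575
Total = $275.3753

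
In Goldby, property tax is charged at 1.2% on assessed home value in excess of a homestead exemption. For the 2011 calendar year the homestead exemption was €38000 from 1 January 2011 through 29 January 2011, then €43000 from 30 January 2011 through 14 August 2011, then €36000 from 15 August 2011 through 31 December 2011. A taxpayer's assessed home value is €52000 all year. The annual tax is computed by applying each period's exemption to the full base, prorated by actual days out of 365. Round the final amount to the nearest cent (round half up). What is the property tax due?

1 January – 29 January 2011: 29 days, exemption €38000 → (€52000 − €38000) × 1.2% × 29/365 = €13.3479
30 January – 14 August 2011: 197 days, exemption €43000 → (€52000 − €43000) × 1.2% × 197/365 = €58.2904
15 August – 31 December 2011: 139 days, exemption €36000 → (€52000 − €36000) × 1.2% × 139/365 = €73.1178
Total = €144.7562

€144.76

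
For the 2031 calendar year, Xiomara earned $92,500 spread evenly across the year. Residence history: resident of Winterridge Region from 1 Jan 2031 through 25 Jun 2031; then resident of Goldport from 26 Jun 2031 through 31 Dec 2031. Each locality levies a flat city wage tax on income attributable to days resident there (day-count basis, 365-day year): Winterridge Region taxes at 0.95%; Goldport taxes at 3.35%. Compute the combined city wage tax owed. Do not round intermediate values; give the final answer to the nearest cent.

Winterridge Region, 1 Jan – 25 Jun 2031: 176 days → $92,500 × 0.95% × 176/365 = $423.7260
Goldport, 26 Jun – 31 Dec 2031: 189 days → $92,500 × 3.35% × 189/365 = $1,604.5582
Total = $2,028.2842

$2,028.28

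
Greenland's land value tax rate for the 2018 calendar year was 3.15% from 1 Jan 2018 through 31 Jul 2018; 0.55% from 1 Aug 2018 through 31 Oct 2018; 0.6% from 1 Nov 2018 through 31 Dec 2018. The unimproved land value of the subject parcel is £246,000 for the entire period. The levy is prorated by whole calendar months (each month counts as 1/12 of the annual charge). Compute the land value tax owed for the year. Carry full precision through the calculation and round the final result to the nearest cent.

1 Jan – 31 Jul 2018: 7 months at 3.15% → £246,000 × 3.15% × 7/12 = £4,520.2500
1 Aug – 31 Oct 2018: 3 months at 0.55% → £246,000 × 0.55% × 3/12 = £338.2500
1 Nov – 31 Dec 2018: 2 months at 0.6% → £246,000 × 0.6% × 2/12 = £246.0000
Total = £5,104.5000

£5,104.50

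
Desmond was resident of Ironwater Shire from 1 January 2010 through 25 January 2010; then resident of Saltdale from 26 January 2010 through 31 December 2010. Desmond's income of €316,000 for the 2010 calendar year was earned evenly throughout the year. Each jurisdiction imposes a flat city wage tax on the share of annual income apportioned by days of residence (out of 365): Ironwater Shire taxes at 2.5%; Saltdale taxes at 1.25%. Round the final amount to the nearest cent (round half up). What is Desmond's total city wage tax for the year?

Ironwater Shire, 1 January – 25 January 2010: 25 days → €316,000 × 2.5% × 25/365 = €541.0959
Saltdale, 26 January – 31 December 2010: 340 days → €316,000 × 1.25% × 340/365 = €3,679.4521
Total = €4,220.5479

€4,220.55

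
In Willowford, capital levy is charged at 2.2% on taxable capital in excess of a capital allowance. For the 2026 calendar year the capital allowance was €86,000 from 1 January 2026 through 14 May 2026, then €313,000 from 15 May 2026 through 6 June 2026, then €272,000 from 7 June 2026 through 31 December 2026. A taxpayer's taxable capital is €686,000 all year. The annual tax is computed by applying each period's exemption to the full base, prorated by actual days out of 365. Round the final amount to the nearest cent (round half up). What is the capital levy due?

€10,553.43

1 January – 14 May 2026: 134 days, exemption €86,000 → (€686,000 − €86,000) × 2.2% × 134/365 = €4,846.0274
15 May – 6 June 2026: 23 days, exemption €313,000 → (€686,000 − €313,000) × 2.2% × 23/365 = €517.0904
7 June – 31 December 2026: 208 days, exemption €272,000 → (€686,000 − €272,000) × 2.2% × 208/365 = €5,190.3123
Total = €10,553.4301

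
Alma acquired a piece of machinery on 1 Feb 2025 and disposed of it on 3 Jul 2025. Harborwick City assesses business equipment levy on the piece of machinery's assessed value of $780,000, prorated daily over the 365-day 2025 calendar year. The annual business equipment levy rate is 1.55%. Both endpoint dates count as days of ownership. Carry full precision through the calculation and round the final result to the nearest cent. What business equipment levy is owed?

$5,067.86

Days held (1 Feb – 3 Jul 2025): 153 out of 365
Tax = $780,000 × 1.55% × 153/365 = $5,067.8630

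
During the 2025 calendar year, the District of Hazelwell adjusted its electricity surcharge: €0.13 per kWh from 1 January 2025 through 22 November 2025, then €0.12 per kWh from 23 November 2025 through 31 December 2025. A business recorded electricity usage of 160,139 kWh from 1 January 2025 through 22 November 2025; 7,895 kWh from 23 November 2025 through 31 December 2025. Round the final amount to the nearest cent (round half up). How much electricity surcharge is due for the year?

€21,765.47

1 January – 22 November 2025: 160,139 kWh at €0.13/kWh → €20,818.07
23 November – 31 December 2025: 7,895 kWh at €0.12/kWh → €947.40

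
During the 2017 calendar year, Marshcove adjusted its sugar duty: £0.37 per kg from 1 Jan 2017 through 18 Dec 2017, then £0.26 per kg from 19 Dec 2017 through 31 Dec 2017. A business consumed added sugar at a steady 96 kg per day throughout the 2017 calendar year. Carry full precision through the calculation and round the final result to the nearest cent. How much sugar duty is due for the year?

£12,827.52

1 Jan – 18 Dec 2017: 352 days × 96 kg/day = 33,792 kg at £0.37/kg → £12,503.04
19 Dec – 31 Dec 2017: 13 days × 96 kg/day = 1,248 kg at £0.26/kg → £324.48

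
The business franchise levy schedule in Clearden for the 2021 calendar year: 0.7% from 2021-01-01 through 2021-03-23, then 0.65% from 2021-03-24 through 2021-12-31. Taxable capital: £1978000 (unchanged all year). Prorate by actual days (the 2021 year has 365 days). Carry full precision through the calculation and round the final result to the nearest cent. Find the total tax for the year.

£13079.19

2021-01-01 to 2021-03-23: 82 days at 0.7% → £1978000 × 0.7% × 82/365 = £3110.6082
2021-03-24 to 2021-12-31: 283 days at 0.65% → £1978000 × 0.65% × 283/365 = £9968.5781
Total = £13079.1863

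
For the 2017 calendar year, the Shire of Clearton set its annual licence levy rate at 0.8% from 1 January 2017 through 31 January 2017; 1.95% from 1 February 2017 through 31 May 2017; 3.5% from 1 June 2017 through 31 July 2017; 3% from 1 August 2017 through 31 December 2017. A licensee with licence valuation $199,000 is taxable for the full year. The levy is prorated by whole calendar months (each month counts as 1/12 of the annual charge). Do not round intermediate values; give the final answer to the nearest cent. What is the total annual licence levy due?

$5,074.50

1 January – 31 January 2017: 1 month at 0.8% → $199,000 × 0.8% × 1/12 = $132.6667
1 February – 31 May 2017: 4 months at 1.95% → $199,000 × 1.95% × 4/12 = $1,293.5000
1 June – 31 July 2017: 2 months at 3.5% → $199,000 × 3.5% × 2/12 = $1,160.8333
1 August – 31 December 2017: 5 months at 3% → $199,000 × 3% × 5/12 = $2,487.5000
Total = $5,074.5000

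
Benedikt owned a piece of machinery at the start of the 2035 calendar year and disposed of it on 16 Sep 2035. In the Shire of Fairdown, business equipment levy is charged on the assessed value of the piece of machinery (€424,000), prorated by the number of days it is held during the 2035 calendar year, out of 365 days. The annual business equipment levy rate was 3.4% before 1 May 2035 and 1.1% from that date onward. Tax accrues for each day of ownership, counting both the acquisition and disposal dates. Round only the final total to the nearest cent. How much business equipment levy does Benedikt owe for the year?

€6,515.66

1 Jan – 30 Apr 2035: 120 days at 3.4% → €424,000 × 3.4% × 120/365 = €4,739.5068
1 May – 16 Sep 2035: 139 days at 1.1% → €424,000 × 1.1% × 139/365 = €1,776.1534
Total = €6,515.6603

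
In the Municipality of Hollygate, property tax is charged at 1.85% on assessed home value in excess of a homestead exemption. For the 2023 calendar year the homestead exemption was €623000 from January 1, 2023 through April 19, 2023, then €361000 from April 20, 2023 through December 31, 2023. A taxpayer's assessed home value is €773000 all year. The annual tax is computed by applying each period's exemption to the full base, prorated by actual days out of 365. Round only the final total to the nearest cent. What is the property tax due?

January 1 – April 19, 2023: 109 days, exemption €623000 → (€773000 − €623000) × 1.85% × 109/365 = €828.6986
April 20 – December 31, 2023: 256 days, exemption €361000 → (€773000 − €361000) × 1.85% × 256/365 = €5345.8411
Total = €6174.5397

€6174.54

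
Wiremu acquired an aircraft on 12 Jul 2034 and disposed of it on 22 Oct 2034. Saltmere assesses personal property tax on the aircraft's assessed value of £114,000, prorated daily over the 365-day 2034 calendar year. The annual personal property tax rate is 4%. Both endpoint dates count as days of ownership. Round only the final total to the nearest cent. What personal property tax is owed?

Days held (12 Jul – 22 Oct 2034): 103 out of 365
Tax = £114,000 × 4% × 103/365 = £1,286.7945

£1,286.79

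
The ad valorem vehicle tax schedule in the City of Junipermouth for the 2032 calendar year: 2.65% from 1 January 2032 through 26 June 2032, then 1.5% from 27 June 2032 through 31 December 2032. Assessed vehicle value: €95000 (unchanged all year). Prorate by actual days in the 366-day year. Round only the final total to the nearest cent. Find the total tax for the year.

€1956.33

1 January – 26 June 2032: 178 days at 2.65% → €95000 × 2.65% × 178/366 = €1224.3579
27 June – 31 December 2032: 188 days at 1.5% → €95000 × 1.5% × 188/366 = €731.9672
Total = €1956.3251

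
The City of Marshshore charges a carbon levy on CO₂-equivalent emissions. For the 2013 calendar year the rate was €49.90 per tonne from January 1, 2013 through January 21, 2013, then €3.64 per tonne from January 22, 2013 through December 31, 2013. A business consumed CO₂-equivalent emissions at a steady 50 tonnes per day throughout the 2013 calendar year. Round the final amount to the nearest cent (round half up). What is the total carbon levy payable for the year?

€115003.00

January 1 – January 21, 2013: 21 days × 50 tonnes/day = 1,050 tonnes at €49.90/tonne → €52395.00
January 22 – December 31, 2013: 344 days × 50 tonnes/day = 17,200 tonnes at €3.64/tonne → €62608.00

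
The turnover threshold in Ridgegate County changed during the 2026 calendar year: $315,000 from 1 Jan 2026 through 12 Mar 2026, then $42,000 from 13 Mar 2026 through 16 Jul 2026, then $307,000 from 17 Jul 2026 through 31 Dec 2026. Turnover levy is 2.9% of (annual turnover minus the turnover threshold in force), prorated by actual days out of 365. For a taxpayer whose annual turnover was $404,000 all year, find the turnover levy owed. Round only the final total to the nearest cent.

$5,420.78

1 Jan – 12 Mar 2026: 71 days, exemption $315,000 → ($404,000 − $315,000) × 2.9% × 71/365 = $502.0575
13 Mar – 16 Jul 2026: 126 days, exemption $42,000 → ($404,000 − $42,000) × 2.9% × 126/365 = $3,623.9671
17 Jul – 31 Dec 2026: 168 days, exemption $307,000 → ($404,000 − $307,000) × 2.9% × 168/365 = $1,294.7507
Total = $5,420.7753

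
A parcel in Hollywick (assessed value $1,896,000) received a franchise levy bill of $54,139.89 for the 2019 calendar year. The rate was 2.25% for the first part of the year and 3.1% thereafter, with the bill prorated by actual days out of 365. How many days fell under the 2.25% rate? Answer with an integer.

105 days

Let d = days at the first rate; then 365 − d days at the second rate.
$1,896,000 × [2.25%·d + 3.1%·(365−d)] / 365 = $54,139.89
Solving gives d = 105, so the new rate took effect on 16 Apr 2019.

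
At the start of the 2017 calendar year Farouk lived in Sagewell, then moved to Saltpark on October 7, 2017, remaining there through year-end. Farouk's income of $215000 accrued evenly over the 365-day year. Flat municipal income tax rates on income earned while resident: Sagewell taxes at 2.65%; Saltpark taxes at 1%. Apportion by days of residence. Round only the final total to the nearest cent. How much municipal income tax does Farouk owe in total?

$4861.65

Sagewell, January 1 – October 6, 2017: 279 days → $215000 × 2.65% × 279/365 = $4355.0753
Saltpark, October 7 – December 31, 2017: 86 days → $215000 × 1% × 86/365 = $506.5753
Total = $4861.6507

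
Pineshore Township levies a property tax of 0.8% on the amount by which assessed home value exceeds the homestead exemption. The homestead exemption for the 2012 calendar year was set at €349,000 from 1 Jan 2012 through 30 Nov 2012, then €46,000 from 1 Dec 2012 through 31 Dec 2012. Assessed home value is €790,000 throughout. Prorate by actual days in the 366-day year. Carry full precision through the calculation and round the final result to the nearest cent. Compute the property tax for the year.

€3,733.31

1 Jan – 30 Nov 2012: 335 days, exemption €349,000 → (€790,000 − €349,000) × 0.8% × 335/366 = €3,229.1803
1 Dec – 31 Dec 2012: 31 days, exemption €46,000 → (€790,000 − €46,000) × 0.8% × 31/366 = €504.1311
Total = €3,733.3115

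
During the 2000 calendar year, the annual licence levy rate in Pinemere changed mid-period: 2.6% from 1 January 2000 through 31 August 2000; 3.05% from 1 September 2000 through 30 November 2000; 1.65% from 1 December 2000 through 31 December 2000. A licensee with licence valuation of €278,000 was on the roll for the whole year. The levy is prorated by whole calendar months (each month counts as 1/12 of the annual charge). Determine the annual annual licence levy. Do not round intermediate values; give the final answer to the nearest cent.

1 January – 31 August 2000: 8 months at 2.6% → €278,000 × 2.6% × 8/12 = €4,818.6667
1 September – 30 November 2000: 3 months at 3.05% → €278,000 × 3.05% × 3/12 = €2,119.7500
1 December – 31 December 2000: 1 month at 1.65% → €278,000 × 1.65% × 1/12 = €382.2500
Total = €7,320.6667

€7,320.67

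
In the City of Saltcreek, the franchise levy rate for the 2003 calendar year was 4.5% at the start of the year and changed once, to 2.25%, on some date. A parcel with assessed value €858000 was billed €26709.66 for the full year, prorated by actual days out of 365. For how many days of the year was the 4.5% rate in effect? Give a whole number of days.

140 days

Let d = days at the first rate; then 365 − d days at the second rate.
€858000 × [4.5%·d + 2.25%·(365−d)] / 365 = €26709.66
Solving gives d = 140, so the new rate took effect on May 21, 2003.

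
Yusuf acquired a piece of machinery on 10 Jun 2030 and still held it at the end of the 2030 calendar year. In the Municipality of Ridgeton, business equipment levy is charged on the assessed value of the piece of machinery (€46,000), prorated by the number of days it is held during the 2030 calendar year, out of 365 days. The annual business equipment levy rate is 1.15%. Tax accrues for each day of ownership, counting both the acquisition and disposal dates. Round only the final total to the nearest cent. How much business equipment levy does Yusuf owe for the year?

€297.11

Days held (10 Jun – 31 Dec 2030): 205 out of 365
Tax = €46,000 × 1.15% × 205/365 = €297.1096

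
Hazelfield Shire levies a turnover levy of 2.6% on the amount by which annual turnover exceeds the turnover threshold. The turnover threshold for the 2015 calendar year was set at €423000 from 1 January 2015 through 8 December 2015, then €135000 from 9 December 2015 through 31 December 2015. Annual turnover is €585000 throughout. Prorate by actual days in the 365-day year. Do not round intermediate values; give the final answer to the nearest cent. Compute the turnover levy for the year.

€4683.85

1 January – 8 December 2015: 342 days, exemption €423000 → (€585000 − €423000) × 2.6% × 342/365 = €3946.5863
9 December – 31 December 2015: 23 days, exemption €135000 → (€585000 − €135000) × 2.6% × 23/365 = €737.2603
Total = €4683.8466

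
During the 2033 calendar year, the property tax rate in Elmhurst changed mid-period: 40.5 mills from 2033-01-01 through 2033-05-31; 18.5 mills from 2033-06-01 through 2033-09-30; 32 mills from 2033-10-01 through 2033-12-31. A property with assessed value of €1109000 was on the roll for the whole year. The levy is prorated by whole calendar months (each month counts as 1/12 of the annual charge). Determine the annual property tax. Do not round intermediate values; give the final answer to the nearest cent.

€34425.21

2033-01-01 to 2033-05-31: 5 months at 40.5 mills → €1109000 × 4.05% × 5/12 = €18714.3750
2033-06-01 to 2033-09-30: 4 months at 18.5 mills → €1109000 × 1.85% × 4/12 = €6838.8333
2033-10-01 to 2033-12-31: 3 months at 32 mills → €1109000 × 3.2% × 3/12 = €8872.0000
Total = €34425.2083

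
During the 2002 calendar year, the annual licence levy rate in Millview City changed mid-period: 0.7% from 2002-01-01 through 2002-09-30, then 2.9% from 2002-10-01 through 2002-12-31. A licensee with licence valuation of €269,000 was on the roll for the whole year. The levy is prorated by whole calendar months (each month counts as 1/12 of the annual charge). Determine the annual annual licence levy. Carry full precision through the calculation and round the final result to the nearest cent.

2002-01-01 to 2002-09-30: 9 months at 0.7% → €269,000 × 0.7% × 9/12 = €1,412.2500
2002-10-01 to 2002-12-31: 3 months at 2.9% → €269,000 × 2.9% × 3/12 = €1,950.2500
Total = €3,362.5000

€3,362.50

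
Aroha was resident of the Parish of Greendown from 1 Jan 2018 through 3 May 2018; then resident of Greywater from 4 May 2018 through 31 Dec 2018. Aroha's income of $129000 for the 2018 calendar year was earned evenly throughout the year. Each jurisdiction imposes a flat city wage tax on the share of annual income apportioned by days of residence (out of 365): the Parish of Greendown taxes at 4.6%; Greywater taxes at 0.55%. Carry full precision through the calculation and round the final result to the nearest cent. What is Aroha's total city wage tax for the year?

The Parish of Greendown, 1 Jan – 3 May 2018: 123 days → $129000 × 4.6% × 123/365 = $1999.6767
Greywater, 4 May – 31 Dec 2018: 242 days → $129000 × 0.55% × 242/365 = $470.4082
Total = $2470.0849

$2470.08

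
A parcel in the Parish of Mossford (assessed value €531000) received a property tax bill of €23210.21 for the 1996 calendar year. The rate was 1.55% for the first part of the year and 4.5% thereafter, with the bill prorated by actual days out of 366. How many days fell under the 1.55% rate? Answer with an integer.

16 days

Let d = days at the first rate; then 366 − d days at the second rate.
€531000 × [1.55%·d + 4.5%·(366−d)] / 366 = €23210.21
Solving gives d = 16, so the new rate took effect on January 17, 1996.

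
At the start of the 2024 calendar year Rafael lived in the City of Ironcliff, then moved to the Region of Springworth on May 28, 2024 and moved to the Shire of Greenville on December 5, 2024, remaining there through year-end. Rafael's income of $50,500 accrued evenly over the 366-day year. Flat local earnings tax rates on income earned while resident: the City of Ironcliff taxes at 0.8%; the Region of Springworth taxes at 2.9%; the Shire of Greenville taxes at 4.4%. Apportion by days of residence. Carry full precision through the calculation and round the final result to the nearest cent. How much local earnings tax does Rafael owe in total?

$1,091.55

The City of Ironcliff, January 1 – May 27, 2024: 148 days → $50,500 × 0.8% × 148/366 = $163.3661
The Region of Springworth, May 28 – December 4, 2024: 191 days → $50,500 × 2.9% × 191/366 = $764.2609
The Shire of Greenville, December 5 – December 31, 2024: 27 days → $50,500 × 4.4% × 27/366 = $163.9180
Total = $1,091.5451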